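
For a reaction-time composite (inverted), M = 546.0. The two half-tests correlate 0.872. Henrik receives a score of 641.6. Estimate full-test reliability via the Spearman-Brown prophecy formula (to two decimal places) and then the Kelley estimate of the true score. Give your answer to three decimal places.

Spearman-Brown: ρ = 2r/(1 + r) = 2(0.872)/(1 + 0.872) = 1.7440/1.872 = 0.9316 → 0.93
T̂ = 0.93(641.6) + 0.07(546.0) = 596.688 + 38.220 = 634.9080 → 634.908

634.908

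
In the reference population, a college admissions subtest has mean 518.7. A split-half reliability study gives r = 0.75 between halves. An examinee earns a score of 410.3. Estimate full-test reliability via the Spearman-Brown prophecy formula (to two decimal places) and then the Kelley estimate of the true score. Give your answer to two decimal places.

425.48

Spearman-Brown: ρ = 2r/(1 + r) = 2(0.75)/(1 + 0.75) = 1.500/1.75 = 0.8571 → 0.86
T̂ = 0.86(410.3) + 0.14(518.7) = 352.858 + 72.618 = 425.476 → 425.48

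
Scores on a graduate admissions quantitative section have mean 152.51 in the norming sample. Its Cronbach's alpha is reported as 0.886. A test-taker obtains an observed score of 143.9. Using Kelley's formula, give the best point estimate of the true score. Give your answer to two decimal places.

144.88

T̂ = 0.886(143.9) + 0.114(152.51) = 127.4954 + 17.38614 = 144.882 → 144.88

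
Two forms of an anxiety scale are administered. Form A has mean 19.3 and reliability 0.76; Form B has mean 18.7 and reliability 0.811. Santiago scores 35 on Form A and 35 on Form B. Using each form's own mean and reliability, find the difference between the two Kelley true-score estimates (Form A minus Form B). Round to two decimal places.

-0.69

T̂_A = 0.76(35) + 0.24(19.3) = 31.2320
T̂_B = 0.811(35) + 0.189(18.7) = 31.9193
T̂_A − T̂_B = -0.6873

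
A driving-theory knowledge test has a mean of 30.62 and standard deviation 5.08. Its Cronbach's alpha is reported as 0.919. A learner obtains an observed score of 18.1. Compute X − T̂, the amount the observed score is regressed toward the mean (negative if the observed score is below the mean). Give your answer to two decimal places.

Weight the observed score by reliability and the mean by (1 − reliability): T̂ = 0.919·18.1 + 0.081·30.62 = 16.6339 + 2.48022 = 19.1141.
X − T̂ = 18.1 − 19.114 = -1.014 → -1.01

-1.01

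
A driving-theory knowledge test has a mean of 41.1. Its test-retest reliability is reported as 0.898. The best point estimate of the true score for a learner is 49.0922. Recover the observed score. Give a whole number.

50

T̂ = ρX + (1 − ρ)μ  ⇒  X = (T̂ − (1 − ρ)μ) / ρ
X = (49.0922 − 0.102 × 41.1) / 0.898 = (49.0922 − 4.1922) / 0.898 = 44.9000 / 0.898 = 50.00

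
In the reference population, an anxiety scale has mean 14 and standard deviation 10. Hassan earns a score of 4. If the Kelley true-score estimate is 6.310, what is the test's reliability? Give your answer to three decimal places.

0.769

T̂ = ρX + (1 − ρ)μ  ⇒  T̂ − μ = ρ(X − μ)
ρ = (T̂ − μ)/(X − μ) = (6.310 − 14) / (4 − 14) = -7.690 / -10.0 = 0.76900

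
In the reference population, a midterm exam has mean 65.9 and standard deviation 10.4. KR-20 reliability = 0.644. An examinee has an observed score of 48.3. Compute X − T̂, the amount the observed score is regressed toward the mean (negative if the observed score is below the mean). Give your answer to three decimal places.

-6.266

T̂ = 0.644(48.3) + 0.356(65.9) = 31.1052 + 23.4604 = 54.56560 → 54.5656
X − T̂ = 48.3 − 54.5656 = -6.2656 → -6.266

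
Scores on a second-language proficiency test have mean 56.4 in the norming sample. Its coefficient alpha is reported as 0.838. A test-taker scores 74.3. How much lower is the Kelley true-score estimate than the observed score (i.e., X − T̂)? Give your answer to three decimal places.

T̂ = 0.838(74.3) + 0.162(56.4) = 62.2634 + 9.1368 = 71.40020 → 71.4002
X − T̂ = 74.3 − 71.4002 = 2.8998 → 2.900

2.900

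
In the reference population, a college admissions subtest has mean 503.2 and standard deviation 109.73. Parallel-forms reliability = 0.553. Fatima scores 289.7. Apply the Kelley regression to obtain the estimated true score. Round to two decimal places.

385.13

T̂ = ρX + (1 − ρ)μ
  = 0.553 × 289.7 + 0.447 × 503.2
  = 160.2041 + 224.9304
  = 385.135
  ≈ 385.13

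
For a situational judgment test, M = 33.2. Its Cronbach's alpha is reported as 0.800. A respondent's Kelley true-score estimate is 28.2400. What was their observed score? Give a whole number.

27

T̂ = ρX + (1 − ρ)μ  ⇒  X = (T̂ − (1 − ρ)μ) / ρ
X = (28.2400 − 0.200 × 33.2) / 0.800 = (28.2400 − 6.6400) / 0.800 = 21.6000 / 0.800 = 27.00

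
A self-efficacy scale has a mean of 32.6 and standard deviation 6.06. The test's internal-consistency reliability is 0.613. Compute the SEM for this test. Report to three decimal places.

3.770

SEM = SD · √(1 − ρ) = 6.06 × √0.387 = 6.06 × 0.6221 = 3.7699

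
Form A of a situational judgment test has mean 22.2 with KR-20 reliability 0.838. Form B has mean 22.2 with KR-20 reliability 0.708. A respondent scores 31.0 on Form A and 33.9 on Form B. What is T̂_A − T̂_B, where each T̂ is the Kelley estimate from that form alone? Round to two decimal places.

T̂_A = 0.838(31.0) + 0.162(22.2) = 29.5744
T̂_B = 0.708(33.9) + 0.292(22.2) = 30.4836
T̂_A − T̂_B = -0.9092

-0.91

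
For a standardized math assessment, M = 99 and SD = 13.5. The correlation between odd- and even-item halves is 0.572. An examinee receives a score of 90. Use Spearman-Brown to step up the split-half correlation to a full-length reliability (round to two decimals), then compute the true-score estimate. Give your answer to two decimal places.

Spearman-Brown: ρ = 2r/(1 + r) = 2(0.572)/(1 + 0.572) = 1.1440/1.572 = 0.7277 → 0.73
T̂ = 0.73(90) + 0.27(99) = 65.70 + 26.73 = 92.430 → 92.43

92.43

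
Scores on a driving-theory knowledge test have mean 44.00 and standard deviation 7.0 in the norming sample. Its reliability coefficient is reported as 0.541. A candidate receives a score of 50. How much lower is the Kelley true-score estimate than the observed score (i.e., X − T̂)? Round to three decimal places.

2.754

T̂ = 0.541(50) + 0.459(44.00) = 27.050 + 20.19600 = 47.24600 → 47.2460
X − T̂ = 50 − 47.2460 = 2.7540 → 2.754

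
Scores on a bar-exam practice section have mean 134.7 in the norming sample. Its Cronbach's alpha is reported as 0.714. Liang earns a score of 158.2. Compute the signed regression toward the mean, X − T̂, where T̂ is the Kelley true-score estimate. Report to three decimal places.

6.721

T̂ = 0.714(158.2) + 0.286(134.7) = 112.9548 + 38.5242 = 151.47900 → 151.4790
X − T̂ = 158.2 − 151.4790 = 6.7210 → 6.721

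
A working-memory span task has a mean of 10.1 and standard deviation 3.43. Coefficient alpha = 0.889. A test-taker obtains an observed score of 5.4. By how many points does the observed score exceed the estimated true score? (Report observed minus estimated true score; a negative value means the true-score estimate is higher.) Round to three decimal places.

-0.522

Weight the observed score by reliability and the mean by (1 − reliability): T̂ = 0.889·5.4 + 0.111·10.1 = 4.8006 + 1.1211 = 5.92170.
X − T̂ = 5.4 − 5.9217 = -0.5217 → -0.522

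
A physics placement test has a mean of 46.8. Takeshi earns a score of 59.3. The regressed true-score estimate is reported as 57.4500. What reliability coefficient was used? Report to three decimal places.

0.852

T̂ = ρX + (1 − ρ)μ  ⇒  T̂ − μ = ρ(X − μ)
ρ = (T̂ − μ)/(X − μ) = (57.4500 − 46.8) / (59.3 − 46.8) = 10.6500 / 12.5 = 0.85200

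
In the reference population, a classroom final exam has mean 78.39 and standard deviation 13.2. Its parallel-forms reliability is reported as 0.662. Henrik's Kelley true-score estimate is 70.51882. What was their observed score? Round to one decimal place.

T̂ = ρX + (1 − ρ)μ  ⇒  X = (T̂ − (1 − ρ)μ) / ρ
X = (70.51882 − 0.338 × 78.39) / 0.662 = (70.51882 − 26.49582) / 0.662 = 44.02300 / 0.662 = 66.500

66.5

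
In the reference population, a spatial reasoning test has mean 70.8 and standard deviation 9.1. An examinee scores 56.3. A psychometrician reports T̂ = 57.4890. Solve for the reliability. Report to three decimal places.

0.918

T̂ = ρX + (1 − ρ)μ  ⇒  T̂ − μ = ρ(X − μ)
ρ = (T̂ − μ)/(X − μ) = (57.4890 − 70.8) / (56.3 − 70.8) = -13.3110 / -14.5 = 0.91800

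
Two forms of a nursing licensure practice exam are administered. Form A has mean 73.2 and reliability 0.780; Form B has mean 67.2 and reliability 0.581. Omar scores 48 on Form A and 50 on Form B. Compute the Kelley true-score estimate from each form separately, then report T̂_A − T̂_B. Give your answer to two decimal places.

T̂_A = 0.780(48) + 0.220(73.2) = 53.5440
T̂_B = 0.581(50) + 0.419(67.2) = 57.2068
T̂_A − T̂_B = -3.6628

-3.66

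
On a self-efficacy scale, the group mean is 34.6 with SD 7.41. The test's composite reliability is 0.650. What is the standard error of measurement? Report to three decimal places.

4.384

SEM = SD · √(1 − ρ) = 7.41 × √0.350 = 7.41 × 0.5916 = 4.3838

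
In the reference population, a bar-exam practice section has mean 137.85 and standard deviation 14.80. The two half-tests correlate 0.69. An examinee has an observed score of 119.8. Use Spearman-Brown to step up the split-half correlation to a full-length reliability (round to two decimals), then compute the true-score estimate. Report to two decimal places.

Spearman-Brown: ρ = 2r/(1 + r) = 2(0.69)/(1 + 0.69) = 1.380/1.69 = 0.8166 → 0.82
T̂ = 0.82(119.8) + 0.18(137.85) = 98.236 + 24.8130 = 123.049 → 123.05

123.05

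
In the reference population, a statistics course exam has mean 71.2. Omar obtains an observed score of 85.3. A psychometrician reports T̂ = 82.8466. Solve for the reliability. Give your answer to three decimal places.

0.826

T̂ = ρX + (1 − ρ)μ  ⇒  T̂ − μ = ρ(X − μ)
ρ = (T̂ − μ)/(X − μ) = (82.8466 − 71.2) / (85.3 − 71.2) = 11.6466 / 14.1 = 0.82600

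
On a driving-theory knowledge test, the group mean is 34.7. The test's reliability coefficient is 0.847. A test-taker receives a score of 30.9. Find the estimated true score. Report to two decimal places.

T̂ = ρX + (1 − ρ)μ
  = 0.847 × 30.9 + 0.153 × 34.7
  = 26.1723 + 5.3091
  = 31.481
  ≈ 31.48

31.48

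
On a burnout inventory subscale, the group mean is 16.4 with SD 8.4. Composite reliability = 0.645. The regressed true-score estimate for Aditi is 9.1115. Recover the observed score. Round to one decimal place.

T̂ = ρX + (1 − ρ)μ  ⇒  X = (T̂ − (1 − ρ)μ) / ρ
X = (9.1115 − 0.355 × 16.4) / 0.645 = (9.1115 − 5.8220) / 0.645 = 3.2895 / 0.645 = 5.100

5.1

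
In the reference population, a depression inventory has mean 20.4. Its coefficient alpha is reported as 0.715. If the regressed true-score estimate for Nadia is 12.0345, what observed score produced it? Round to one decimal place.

T̂ = ρX + (1 − ρ)μ  ⇒  X = (T̂ − (1 − ρ)μ) / ρ
X = (12.0345 − 0.285 × 20.4) / 0.715 = (12.0345 − 5.8140) / 0.715 = 6.2205 / 0.715 = 8.700

8.7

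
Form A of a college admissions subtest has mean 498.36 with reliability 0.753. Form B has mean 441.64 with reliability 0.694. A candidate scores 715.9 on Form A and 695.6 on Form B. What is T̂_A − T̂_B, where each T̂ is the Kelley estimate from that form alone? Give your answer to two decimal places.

44.28

T̂_A = 0.753(715.9) + 0.247(498.36) = 662.1676
T̂_B = 0.694(695.6) + 0.306(441.64) = 617.8882
T̂_A − T̂_B = 44.2794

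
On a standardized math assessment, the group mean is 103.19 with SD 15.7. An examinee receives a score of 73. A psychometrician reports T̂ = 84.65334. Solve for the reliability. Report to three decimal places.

0.614

T̂ = ρX + (1 − ρ)μ  ⇒  T̂ − μ = ρ(X − μ)
ρ = (T̂ − μ)/(X − μ) = (84.65334 − 103.19) / (73 − 103.19) = -18.53666 / -30.19 = 0.61400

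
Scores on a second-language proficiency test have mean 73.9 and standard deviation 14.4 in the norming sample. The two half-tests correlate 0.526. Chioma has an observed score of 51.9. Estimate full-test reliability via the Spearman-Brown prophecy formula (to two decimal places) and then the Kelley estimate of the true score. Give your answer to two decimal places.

58.72

Spearman-Brown: ρ = 2r/(1 + r) = 2(0.526)/(1 + 0.526) = 1.0520/1.526 = 0.6894 → 0.69
T̂ = 0.69(51.9) + 0.31(73.9) = 35.811 + 22.909 = 58.720 → 58.72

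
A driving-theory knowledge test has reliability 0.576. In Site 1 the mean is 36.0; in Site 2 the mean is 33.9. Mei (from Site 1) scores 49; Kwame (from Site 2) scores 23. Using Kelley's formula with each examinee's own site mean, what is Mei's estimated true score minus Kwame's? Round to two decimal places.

15.87

T̂_Mei = 0.576(49) + 0.424(36.0) = 43.4880
T̂_Kwame = 0.576(23) + 0.424(33.9) = 27.6216
Difference = 43.4880 − 27.6216 = 15.8664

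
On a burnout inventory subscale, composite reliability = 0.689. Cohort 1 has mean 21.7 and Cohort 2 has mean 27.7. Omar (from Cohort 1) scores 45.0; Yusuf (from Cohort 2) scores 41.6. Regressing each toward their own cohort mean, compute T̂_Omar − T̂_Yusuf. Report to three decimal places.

0.477

T̂_Omar = 0.689(45.0) + 0.311(21.7) = 37.75370
T̂_Yusuf = 0.689(41.6) + 0.311(27.7) = 37.27710
Difference = 37.75370 − 37.27710 = 0.47660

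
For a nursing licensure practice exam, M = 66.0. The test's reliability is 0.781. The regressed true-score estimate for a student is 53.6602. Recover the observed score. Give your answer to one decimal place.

T̂ = ρX + (1 − ρ)μ  ⇒  X = (T̂ − (1 − ρ)μ) / ρ
X = (53.6602 − 0.219 × 66.0) / 0.781 = (53.6602 − 14.4540) / 0.781 = 39.2062 / 0.781 = 50.200

50.2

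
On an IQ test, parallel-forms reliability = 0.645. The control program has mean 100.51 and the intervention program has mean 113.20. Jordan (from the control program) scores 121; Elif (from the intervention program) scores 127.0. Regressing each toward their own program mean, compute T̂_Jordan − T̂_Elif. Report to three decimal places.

-8.375

T̂_Jordan = 0.645(121) + 0.355(100.51) = 113.72605
T̂_Elif = 0.645(127.0) + 0.355(113.20) = 122.10100
Difference = 113.72605 − 122.10100 = -8.37495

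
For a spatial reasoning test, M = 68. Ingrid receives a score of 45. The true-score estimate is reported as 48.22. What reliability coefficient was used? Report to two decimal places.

0.86

T̂ = ρX + (1 − ρ)μ  ⇒  T̂ − μ = ρ(X − μ)
ρ = (T̂ − μ)/(X − μ) = (48.22 − 68) / (45 − 68) = -19.78 / -23.0 = 0.8600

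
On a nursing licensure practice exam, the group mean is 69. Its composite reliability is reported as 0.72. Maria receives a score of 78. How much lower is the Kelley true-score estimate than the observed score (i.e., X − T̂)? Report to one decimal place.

2.5

T̂ = ρX + (1 − ρ)μ
  = 0.72 × 78 + 0.28 × 69
  = 56.16 + 19.32
  = 75.480
  ≈ 75.48
X − T̂ = 78 − 75.48 = 2.52 → 2.5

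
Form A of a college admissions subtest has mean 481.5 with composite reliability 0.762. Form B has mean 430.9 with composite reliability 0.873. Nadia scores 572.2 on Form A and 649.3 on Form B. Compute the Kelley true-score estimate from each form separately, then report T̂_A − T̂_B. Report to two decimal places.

-70.95

T̂_A = 0.762(572.2) + 0.238(481.5) = 550.6134
T̂_B = 0.873(649.3) + 0.127(430.9) = 621.5632
T̂_A − T̂_B = -70.9498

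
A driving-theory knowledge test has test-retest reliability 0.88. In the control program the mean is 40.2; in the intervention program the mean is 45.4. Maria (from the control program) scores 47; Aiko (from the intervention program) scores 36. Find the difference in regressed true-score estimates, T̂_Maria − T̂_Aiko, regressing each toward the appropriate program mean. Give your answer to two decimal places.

9.06

T̂_Maria = 0.88(47) + 0.12(40.2) = 46.1840
T̂_Aiko = 0.88(36) + 0.12(45.4) = 37.1280
Difference = 46.1840 − 37.1280 = 9.0560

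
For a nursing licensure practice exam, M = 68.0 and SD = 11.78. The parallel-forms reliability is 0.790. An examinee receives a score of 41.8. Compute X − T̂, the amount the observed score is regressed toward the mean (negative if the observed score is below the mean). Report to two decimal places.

-5.50

T̂ = 0.790(41.8) + 0.210(68.0) = 33.0220 + 14.2800 = 47.3020 → 47.302
X − T̂ = 41.8 − 47.302 = -5.502 → -5.50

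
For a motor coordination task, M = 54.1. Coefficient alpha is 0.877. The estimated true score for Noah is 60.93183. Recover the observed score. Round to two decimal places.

T̂ = ρX + (1 − ρ)μ  ⇒  X = (T̂ − (1 − ρ)μ) / ρ
X = (60.93183 − 0.123 × 54.1) / 0.877 = (60.93183 − 6.6543) / 0.877 = 54.27753 / 0.877 = 61.8900

61.89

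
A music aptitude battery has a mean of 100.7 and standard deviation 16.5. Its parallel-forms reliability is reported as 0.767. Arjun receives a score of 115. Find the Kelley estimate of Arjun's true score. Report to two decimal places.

111.67

Regress the observed score toward the mean by the unreliability: T̂ = 0.767·115 + 0.233·100.7 = 88.205 + 23.4631 = 111.668.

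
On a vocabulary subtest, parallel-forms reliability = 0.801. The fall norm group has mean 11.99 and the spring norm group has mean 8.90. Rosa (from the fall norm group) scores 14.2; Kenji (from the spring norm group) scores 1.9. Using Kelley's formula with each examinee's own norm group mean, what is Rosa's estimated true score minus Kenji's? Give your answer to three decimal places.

10.467

T̂_Rosa = 0.801(14.2) + 0.199(11.99) = 13.76021
T̂_Kenji = 0.801(1.9) + 0.199(8.90) = 3.29300
Difference = 13.76021 − 3.29300 = 10.46721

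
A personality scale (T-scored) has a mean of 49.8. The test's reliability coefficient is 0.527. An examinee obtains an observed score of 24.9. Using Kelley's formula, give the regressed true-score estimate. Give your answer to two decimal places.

36.68

Weight the observed score by reliability and the mean by (1 − reliability): T̂ = 0.527·24.9 + 0.473·49.8 = 13.1223 + 23.5554 = 36.678.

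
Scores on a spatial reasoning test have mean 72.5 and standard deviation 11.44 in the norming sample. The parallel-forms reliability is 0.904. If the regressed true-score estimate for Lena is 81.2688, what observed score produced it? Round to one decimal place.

82.2

T̂ = ρX + (1 − ρ)μ  ⇒  X = (T̂ − (1 − ρ)μ) / ρ
X = (81.2688 − 0.096 × 72.5) / 0.904 = (81.2688 − 6.9600) / 0.904 = 74.3088 / 0.904 = 82.200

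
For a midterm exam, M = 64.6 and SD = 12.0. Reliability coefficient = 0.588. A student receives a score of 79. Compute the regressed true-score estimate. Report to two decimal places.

73.07

T̂ = ρX + (1 − ρ)μ
  = 0.588 × 79 + 0.412 × 64.6
  = 46.452 + 26.6152
  = 73.067
  ≈ 73.07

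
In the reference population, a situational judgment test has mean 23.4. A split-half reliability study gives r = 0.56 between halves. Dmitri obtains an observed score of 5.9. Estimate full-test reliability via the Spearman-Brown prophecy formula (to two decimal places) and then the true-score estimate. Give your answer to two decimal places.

Spearman-Brown: ρ = 2r/(1 + r) = 2(0.56)/(1 + 0.56) = 1.120/1.56 = 0.7179 → 0.72
T̂ = 0.72(5.9) + 0.28(23.4) = 4.248 + 6.552 = 10.800 → 10.80

10.80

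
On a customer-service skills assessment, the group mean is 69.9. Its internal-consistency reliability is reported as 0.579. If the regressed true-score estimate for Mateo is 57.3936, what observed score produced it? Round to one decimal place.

48.3

T̂ = ρX + (1 − ρ)μ  ⇒  X = (T̂ − (1 − ρ)μ) / ρ
X = (57.3936 − 0.421 × 69.9) / 0.579 = (57.3936 − 29.4279) / 0.579 = 27.9657 / 0.579 = 48.300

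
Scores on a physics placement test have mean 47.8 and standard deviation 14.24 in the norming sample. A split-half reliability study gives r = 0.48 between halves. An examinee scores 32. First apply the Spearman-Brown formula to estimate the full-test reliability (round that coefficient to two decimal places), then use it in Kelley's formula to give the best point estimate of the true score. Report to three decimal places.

Spearman-Brown: ρ = 2r/(1 + r) = 2(0.48)/(1 + 0.48) = 0.960/1.48 = 0.6486 → 0.65
T̂ = ρX + (1 − ρ)μ
  = 0.65 × 32 + 0.35 × 47.8
  = 20.80 + 16.730
  = 37.5300
  ≈ 37.530

37.530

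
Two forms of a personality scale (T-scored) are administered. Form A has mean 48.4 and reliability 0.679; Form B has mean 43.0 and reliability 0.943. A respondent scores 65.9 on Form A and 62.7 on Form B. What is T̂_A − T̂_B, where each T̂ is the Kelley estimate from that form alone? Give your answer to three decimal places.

T̂_A = 0.679(65.9) + 0.321(48.4) = 60.28250
T̂_B = 0.943(62.7) + 0.057(43.0) = 61.57710
T̂_A − T̂_B = -1.29460

-1.295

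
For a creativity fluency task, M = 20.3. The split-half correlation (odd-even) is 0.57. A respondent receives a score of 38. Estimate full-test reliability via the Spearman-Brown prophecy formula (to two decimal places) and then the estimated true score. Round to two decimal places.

Spearman-Brown: ρ = 2r/(1 + r) = 2(0.57)/(1 + 0.57) = 1.140/1.57 = 0.7261 → 0.73
Weight the observed score by reliability and the mean by (1 − reliability): T̂ = 0.73·38 + 0.27·20.3 = 27.74 + 5.481 = 33.221.

33.22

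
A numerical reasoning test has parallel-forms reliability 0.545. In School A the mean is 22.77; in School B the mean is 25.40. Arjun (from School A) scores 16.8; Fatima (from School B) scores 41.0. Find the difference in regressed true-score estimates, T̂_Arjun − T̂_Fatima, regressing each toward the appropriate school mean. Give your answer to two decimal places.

-14.39

T̂_Arjun = 0.545(16.8) + 0.455(22.77) = 19.5163
T̂_Fatima = 0.545(41.0) + 0.455(25.40) = 33.9020
Difference = 19.5163 − 33.9020 = -14.3857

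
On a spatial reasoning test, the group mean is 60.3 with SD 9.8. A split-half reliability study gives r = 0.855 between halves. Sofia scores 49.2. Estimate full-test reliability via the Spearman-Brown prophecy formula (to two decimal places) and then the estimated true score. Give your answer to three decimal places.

50.088

Spearman-Brown: ρ = 2r/(1 + r) = 2(0.855)/(1 + 0.855) = 1.7100/1.855 = 0.9218 → 0.92
Weight the observed score by reliability and the mean by (1 − reliability): T̂ = 0.92·49.2 + 0.08·60.3 = 45.264 + 4.824 = 50.0880.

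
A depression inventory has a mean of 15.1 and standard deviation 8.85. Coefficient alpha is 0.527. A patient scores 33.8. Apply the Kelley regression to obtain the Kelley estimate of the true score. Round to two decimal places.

24.95

Kelley's formula gives T̂ = 0.527·33.8 + 0.473·15.1 = 17.8126 + 7.1423 = 24.955.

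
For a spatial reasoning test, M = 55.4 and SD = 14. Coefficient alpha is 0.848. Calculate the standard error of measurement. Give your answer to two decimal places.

5.46

SEM = SD · √(1 − ρ) = 14 × √0.152 = 14 × 0.3899 = 5.458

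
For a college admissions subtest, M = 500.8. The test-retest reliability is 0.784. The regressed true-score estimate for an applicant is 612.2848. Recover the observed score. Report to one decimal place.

643.0

T̂ = ρX + (1 − ρ)μ  ⇒  X = (T̂ − (1 − ρ)μ) / ρ
X = (612.2848 − 0.216 × 500.8) / 0.784 = (612.2848 − 108.1728) / 0.784 = 504.1120 / 0.784 = 643.000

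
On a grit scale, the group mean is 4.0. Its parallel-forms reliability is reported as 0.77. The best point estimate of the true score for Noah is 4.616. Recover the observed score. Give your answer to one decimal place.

4.8

T̂ = ρX + (1 − ρ)μ  ⇒  X = (T̂ − (1 − ρ)μ) / ρ
X = (4.616 − 0.23 × 4.0) / 0.77 = (4.616 − 0.920) / 0.77 = 3.696 / 0.77 = 4.800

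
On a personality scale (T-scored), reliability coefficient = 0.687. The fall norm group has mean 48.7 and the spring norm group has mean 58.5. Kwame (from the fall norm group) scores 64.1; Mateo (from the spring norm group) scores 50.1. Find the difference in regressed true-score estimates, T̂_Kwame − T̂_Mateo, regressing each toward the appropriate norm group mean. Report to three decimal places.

6.551

T̂_Kwame = 0.687(64.1) + 0.313(48.7) = 59.27980
T̂_Mateo = 0.687(50.1) + 0.313(58.5) = 52.72920
Difference = 59.27980 − 52.72920 = 6.55060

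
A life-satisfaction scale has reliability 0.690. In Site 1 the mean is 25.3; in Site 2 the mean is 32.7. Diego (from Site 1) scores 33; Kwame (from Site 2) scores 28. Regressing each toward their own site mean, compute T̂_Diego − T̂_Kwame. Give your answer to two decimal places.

1.16

T̂_Diego = 0.690(33) + 0.310(25.3) = 30.6130
T̂_Kwame = 0.690(28) + 0.310(32.7) = 29.4570
Difference = 30.6130 − 29.4570 = 1.1560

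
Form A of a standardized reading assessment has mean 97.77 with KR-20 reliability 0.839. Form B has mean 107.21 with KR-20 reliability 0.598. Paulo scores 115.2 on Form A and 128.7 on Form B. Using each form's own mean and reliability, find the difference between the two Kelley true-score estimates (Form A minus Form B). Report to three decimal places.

-7.667

T̂_A = 0.839(115.2) + 0.161(97.77) = 112.39377
T̂_B = 0.598(128.7) + 0.402(107.21) = 120.06102
T̂_A − T̂_B = -7.66725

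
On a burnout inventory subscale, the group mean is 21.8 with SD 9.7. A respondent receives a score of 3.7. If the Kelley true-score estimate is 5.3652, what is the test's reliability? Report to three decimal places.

T̂ = ρX + (1 − ρ)μ  ⇒  T̂ − μ = ρ(X − μ)
ρ = (T̂ − μ)/(X − μ) = (5.3652 − 21.8) / (3.7 − 21.8) = -16.4348 / -18.1 = 0.90800

0.908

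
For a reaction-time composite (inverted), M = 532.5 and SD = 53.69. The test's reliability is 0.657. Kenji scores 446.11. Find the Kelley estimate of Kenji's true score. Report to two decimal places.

T̂ = 0.657(446.11) + 0.343(532.5) = 293.09427 + 182.6475 = 475.742 → 475.74

475.74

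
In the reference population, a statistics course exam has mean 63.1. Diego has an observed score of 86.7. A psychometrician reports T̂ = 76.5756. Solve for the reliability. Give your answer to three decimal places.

0.571

T̂ = ρX + (1 − ρ)μ  ⇒  T̂ − μ = ρ(X − μ)
ρ = (T̂ − μ)/(X − μ) = (76.5756 − 63.1) / (86.7 − 63.1) = 13.4756 / 23.6 = 0.57100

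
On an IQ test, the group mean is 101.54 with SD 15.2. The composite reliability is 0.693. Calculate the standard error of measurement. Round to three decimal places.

SEM = SD · √(1 − ρ) = 15.2 × √0.307 = 15.2 × 0.5541 = 8.4220

8.422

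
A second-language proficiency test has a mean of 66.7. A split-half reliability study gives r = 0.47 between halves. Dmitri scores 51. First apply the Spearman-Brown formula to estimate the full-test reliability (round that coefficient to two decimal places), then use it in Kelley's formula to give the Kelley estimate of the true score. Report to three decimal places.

56.652

Spearman-Brown: ρ = 2r/(1 + r) = 2(0.47)/(1 + 0.47) = 0.940/1.47 = 0.6395 → 0.64
T̂ = 0.64(51) + 0.36(66.7) = 32.64 + 24.012 = 56.6520 → 56.652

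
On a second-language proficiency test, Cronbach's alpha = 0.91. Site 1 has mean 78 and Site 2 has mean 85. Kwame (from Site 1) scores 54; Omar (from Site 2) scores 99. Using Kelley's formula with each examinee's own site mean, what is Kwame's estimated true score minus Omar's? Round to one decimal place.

-41.6

T̂_Kwame = 0.91(54) + 0.09(78) = 56.160
T̂_Omar = 0.91(99) + 0.09(85) = 97.740
Difference = 56.160 − 97.740 = -41.580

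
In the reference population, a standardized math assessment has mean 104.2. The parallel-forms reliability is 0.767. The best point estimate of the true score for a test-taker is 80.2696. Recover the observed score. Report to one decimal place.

T̂ = ρX + (1 − ρ)μ  ⇒  X = (T̂ − (1 − ρ)μ) / ρ
X = (80.2696 − 0.233 × 104.2) / 0.767 = (80.2696 − 24.2786) / 0.767 = 55.9910 / 0.767 = 73.000

73.0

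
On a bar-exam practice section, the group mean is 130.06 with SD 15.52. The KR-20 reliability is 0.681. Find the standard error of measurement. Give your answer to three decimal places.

8.766

SEM = SD · √(1 − ρ) = 15.52 × √0.319 = 15.52 × 0.5648 = 8.7657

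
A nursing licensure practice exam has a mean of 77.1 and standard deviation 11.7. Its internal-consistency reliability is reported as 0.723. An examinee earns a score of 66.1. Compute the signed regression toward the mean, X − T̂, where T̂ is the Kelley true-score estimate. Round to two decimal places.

-3.05

T̂ = 0.723(66.1) + 0.277(77.1) = 47.7903 + 21.3567 = 69.1470 → 69.147
X − T̂ = 66.1 − 69.147 = -3.047 → -3.05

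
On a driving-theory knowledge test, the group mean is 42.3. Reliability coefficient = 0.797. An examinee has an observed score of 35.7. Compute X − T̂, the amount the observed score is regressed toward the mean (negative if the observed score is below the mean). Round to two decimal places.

-1.34

T̂ = ρX + (1 − ρ)μ
  = 0.797 × 35.7 + 0.203 × 42.3
  = 28.4529 + 8.5869
  = 37.0398
  ≈ 37.040
X − T̂ = 35.7 − 37.040 = -1.340 → -1.34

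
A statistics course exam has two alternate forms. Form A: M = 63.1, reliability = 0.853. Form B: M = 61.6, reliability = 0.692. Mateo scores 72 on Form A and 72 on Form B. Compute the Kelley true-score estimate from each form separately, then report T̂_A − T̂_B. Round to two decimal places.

1.89

T̂_A = 0.853(72) + 0.147(63.1) = 70.6917
T̂_B = 0.692(72) + 0.308(61.6) = 68.7968
T̂_A − T̂_B = 1.8949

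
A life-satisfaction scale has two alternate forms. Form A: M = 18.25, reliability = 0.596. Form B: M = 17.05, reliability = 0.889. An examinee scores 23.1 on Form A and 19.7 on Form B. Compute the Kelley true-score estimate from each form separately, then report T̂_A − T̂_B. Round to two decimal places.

T̂_A = 0.596(23.1) + 0.404(18.25) = 21.1406
T̂_B = 0.889(19.7) + 0.111(17.05) = 19.4059
T̂_A − T̂_B = 1.7347

1.73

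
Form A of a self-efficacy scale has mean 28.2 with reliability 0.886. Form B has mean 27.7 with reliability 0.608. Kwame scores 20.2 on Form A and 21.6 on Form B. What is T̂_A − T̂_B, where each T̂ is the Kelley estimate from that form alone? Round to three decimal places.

T̂_A = 0.886(20.2) + 0.114(28.2) = 21.11200
T̂_B = 0.608(21.6) + 0.392(27.7) = 23.99120
T̂_A − T̂_B = -2.87920

-2.879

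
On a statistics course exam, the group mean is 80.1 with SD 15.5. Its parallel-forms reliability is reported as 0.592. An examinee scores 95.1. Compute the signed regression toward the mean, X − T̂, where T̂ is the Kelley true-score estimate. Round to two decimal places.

6.12

Weight the observed score by reliability and the mean by (1 − reliability): T̂ = 0.592·95.1 + 0.408·80.1 = 56.2992 + 32.6808 = 88.9800.
X − T̂ = 95.1 − 88.980 = 6.120 → 6.12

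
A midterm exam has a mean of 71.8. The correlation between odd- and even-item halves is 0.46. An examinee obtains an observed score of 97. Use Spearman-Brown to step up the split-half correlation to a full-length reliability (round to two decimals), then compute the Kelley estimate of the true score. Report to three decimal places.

Spearman-Brown: ρ = 2r/(1 + r) = 2(0.46)/(1 + 0.46) = 0.920/1.46 = 0.6301 → 0.63
Regress the observed score toward the mean by the unreliability: T̂ = 0.63·97 + 0.37·71.8 = 61.11 + 26.566 = 87.6760.

87.676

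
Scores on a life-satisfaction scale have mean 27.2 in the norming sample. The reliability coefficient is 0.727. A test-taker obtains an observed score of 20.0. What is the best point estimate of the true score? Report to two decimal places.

21.97

T̂ = ρX + (1 − ρ)μ
  = 0.727 × 20.0 + 0.273 × 27.2
  = 14.5400 + 7.4256
  = 21.966
  ≈ 21.97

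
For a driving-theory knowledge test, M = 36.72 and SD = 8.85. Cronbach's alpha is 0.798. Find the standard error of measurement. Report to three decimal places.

3.978

SEM = SD · √(1 − ρ) = 8.85 × √0.202 = 8.85 × 0.4494 = 3.9776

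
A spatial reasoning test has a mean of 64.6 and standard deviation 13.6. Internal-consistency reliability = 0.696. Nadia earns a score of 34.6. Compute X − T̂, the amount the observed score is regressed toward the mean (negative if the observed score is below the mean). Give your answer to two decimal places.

T̂ = 0.696(34.6) + 0.304(64.6) = 24.0816 + 19.6384 = 43.7200 → 43.720
X − T̂ = 34.6 − 43.720 = -9.120 → -9.12

-9.12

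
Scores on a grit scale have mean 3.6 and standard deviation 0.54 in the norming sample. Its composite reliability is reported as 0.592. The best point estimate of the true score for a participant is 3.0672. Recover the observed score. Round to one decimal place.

2.7

T̂ = ρX + (1 − ρ)μ  ⇒  X = (T̂ − (1 − ρ)μ) / ρ
X = (3.0672 − 0.408 × 3.6) / 0.592 = (3.0672 − 1.4688) / 0.592 = 1.5984 / 0.592 = 2.700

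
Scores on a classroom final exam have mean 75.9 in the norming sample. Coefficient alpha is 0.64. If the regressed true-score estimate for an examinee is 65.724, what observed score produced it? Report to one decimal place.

T̂ = ρX + (1 − ρ)μ  ⇒  X = (T̂ − (1 − ρ)μ) / ρ
X = (65.724 − 0.36 × 75.9) / 0.64 = (65.724 − 27.324) / 0.64 = 38.400 / 0.64 = 60.000

60.0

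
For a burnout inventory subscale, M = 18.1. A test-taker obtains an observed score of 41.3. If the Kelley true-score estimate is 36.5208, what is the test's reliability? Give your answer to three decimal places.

0.794

T̂ = ρX + (1 − ρ)μ  ⇒  T̂ − μ = ρ(X − μ)
ρ = (T̂ − μ)/(X − μ) = (36.5208 − 18.1) / (41.3 − 18.1) = 18.4208 / 23.2 = 0.79400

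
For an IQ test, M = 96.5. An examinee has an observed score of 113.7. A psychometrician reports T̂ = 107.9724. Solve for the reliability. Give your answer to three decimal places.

0.667

T̂ = ρX + (1 − ρ)μ  ⇒  T̂ − μ = ρ(X − μ)
ρ = (T̂ − μ)/(X − μ) = (107.9724 − 96.5) / (113.7 − 96.5) = 11.4724 / 17.2 = 0.66700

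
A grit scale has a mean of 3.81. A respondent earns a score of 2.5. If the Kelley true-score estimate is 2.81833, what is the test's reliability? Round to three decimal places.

0.757

T̂ = ρX + (1 − ρ)μ  ⇒  T̂ − μ = ρ(X − μ)
ρ = (T̂ − μ)/(X − μ) = (2.81833 − 3.81) / (2.5 − 3.81) = -0.99167 / -1.31 = 0.75700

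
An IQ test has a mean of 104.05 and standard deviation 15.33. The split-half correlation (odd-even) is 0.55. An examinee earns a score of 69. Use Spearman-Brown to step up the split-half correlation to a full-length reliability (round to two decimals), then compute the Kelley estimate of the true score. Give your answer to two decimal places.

Spearman-Brown: ρ = 2r/(1 + r) = 2(0.55)/(1 + 0.55) = 1.100/1.55 = 0.7097 → 0.71
Weight the observed score by reliability and the mean by (1 − reliability): T̂ = 0.71·69 + 0.29·104.05 = 48.99 + 30.1745 = 79.164.

79.16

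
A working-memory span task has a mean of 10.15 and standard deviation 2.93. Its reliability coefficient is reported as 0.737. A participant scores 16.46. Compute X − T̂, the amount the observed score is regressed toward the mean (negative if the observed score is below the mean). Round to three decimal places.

1.660

T̂ = ρX + (1 − ρ)μ
  = 0.737 × 16.46 + 0.263 × 10.15
  = 12.13102 + 2.66945
  = 14.80047
  ≈ 14.8005
X − T̂ = 16.46 − 14.8005 = 1.6595 → 1.660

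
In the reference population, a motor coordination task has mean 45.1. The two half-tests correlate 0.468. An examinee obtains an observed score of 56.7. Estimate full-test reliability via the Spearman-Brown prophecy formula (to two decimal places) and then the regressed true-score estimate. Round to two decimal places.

Spearman-Brown: ρ = 2r/(1 + r) = 2(0.468)/(1 + 0.468) = 0.9360/1.468 = 0.6376 → 0.64
T̂ = 0.64(56.7) + 0.36(45.1) = 36.288 + 16.236 = 52.524 → 52.52

52.52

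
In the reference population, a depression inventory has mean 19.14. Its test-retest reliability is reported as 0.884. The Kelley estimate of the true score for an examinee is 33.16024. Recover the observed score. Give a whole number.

T̂ = ρX + (1 − ρ)μ  ⇒  X = (T̂ − (1 − ρ)μ) / ρ
X = (33.16024 − 0.116 × 19.14) / 0.884 = (33.16024 − 2.22024) / 0.884 = 30.94000 / 0.884 = 35.00

35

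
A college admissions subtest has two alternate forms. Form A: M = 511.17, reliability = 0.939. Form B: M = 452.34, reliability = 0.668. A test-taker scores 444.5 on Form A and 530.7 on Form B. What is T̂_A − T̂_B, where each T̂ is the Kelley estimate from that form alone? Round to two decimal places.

T̂_A = 0.939(444.5) + 0.061(511.17) = 448.5669
T̂_B = 0.668(530.7) + 0.332(452.34) = 504.6845
T̂_A − T̂_B = -56.1176

-56.12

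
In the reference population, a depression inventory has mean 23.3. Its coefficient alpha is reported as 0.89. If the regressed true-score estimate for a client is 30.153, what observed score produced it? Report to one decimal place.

31.0

T̂ = ρX + (1 − ρ)μ  ⇒  X = (T̂ − (1 − ρ)μ) / ρ
X = (30.153 − 0.11 × 23.3) / 0.89 = (30.153 − 2.563) / 0.89 = 27.590 / 0.89 = 31.000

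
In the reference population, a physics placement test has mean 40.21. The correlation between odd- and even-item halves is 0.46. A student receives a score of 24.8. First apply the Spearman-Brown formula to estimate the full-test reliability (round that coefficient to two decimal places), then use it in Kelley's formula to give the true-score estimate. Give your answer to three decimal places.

Spearman-Brown: ρ = 2r/(1 + r) = 2(0.46)/(1 + 0.46) = 0.920/1.46 = 0.6301 → 0.63
T̂ = ρX + (1 − ρ)μ
  = 0.63 × 24.8 + 0.37 × 40.21
  = 15.624 + 14.8777
  = 30.5017
  ≈ 30.502

30.502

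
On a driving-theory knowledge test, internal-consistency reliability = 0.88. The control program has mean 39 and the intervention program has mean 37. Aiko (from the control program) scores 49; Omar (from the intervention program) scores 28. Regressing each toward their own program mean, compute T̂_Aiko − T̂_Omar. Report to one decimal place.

T̂_Aiko = 0.88(49) + 0.12(39) = 47.800
T̂_Omar = 0.88(28) + 0.12(37) = 29.080
Difference = 47.800 − 29.080 = 18.720

18.7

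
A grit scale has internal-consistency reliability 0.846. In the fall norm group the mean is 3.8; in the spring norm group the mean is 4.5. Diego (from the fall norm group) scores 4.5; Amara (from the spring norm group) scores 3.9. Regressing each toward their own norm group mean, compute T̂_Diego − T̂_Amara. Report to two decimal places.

0.40

T̂_Diego = 0.846(4.5) + 0.154(3.8) = 4.3922
T̂_Amara = 0.846(3.9) + 0.154(4.5) = 3.9924
Difference = 4.3922 − 3.9924 = 0.3998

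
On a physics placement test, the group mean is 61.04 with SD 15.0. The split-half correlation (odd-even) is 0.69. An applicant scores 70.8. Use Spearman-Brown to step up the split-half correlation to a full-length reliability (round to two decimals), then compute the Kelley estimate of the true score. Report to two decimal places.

Spearman-Brown: ρ = 2r/(1 + r) = 2(0.69)/(1 + 0.69) = 1.380/1.69 = 0.8166 → 0.82
T̂ = 0.82(70.8) + 0.18(61.04) = 58.056 + 10.9872 = 69.043 → 69.04

69.04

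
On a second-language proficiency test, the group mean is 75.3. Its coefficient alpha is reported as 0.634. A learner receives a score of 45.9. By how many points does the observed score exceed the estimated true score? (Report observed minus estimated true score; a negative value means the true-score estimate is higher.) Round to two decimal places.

-10.76

T̂ = ρX + (1 − ρ)μ
  = 0.634 × 45.9 + 0.366 × 75.3
  = 29.1006 + 27.5598
  = 56.6604
  ≈ 56.660
X − T̂ = 45.9 − 56.660 = -10.760 → -10.76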